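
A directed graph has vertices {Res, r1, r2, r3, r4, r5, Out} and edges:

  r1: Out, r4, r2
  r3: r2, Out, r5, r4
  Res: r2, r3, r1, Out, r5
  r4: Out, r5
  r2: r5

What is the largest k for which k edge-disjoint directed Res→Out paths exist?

3

Assign every edge capacity 1; by Menger, the answer equals the max flow.
Path Res→Out (+1); total 1.
Path Res→r1→Out (+1); total 2.
Path Res→r3→Out (+1); total 3.
No residual Res→Out path; max flow = 3.
Certifying cut of size 3: {Res→Out, Res→r1, Res→r3}.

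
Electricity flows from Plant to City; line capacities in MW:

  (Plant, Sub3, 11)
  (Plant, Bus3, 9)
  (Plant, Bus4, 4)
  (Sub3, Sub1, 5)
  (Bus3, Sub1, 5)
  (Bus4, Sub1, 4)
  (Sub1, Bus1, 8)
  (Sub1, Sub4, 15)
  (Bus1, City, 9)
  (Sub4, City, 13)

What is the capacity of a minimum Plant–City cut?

Augment Plant→Sub3→Sub1→Bus1→City: bottleneck 5, flow now 5.
Augment Plant→Bus3→Sub1→Bus1→City: bottleneck 3, flow now 8.
Augment Plant→Bus3→Sub1→Sub4→City: bottleneck 2, flow now 10.
Augment Plant→Bus4→Sub1→Sub4→City: bottleneck 4, flow now 14.
No augmenting path remains; maximum flow = 14.
By max-flow min-cut, the minimum cut capacity equals the max flow.
In the residual graph, reachable from Plant: {Plant, Sub3, Bus3}.
Min-cut edges: Plant→Bus4 (4), Sub3→Sub1 (5), Bus3→Sub1 (5); capacity 4 + 5 + 5 = 14.

14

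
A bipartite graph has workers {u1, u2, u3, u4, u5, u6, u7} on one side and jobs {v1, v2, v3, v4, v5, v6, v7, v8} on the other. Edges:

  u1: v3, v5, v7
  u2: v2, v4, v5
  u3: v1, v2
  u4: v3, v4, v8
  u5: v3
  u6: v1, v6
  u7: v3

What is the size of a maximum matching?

Unit-capacity flow: source→left, listed edges, right→sink; max matching = max flow.
Augmenting path u1→v3 (+1); matched 1.
Augmenting path u2→v2 (+1); matched 2.
Augmenting path u3→v1 (+1); matched 3.
Augmenting path u4→v4 (+1); matched 4.
Augmenting path u6→v6 (+1); matched 5.
Augmenting path u5→v3→u1→v5 (+1); matched 6.
No augmenting path remains; maximum matching = 6.
König certificate: {u1, u2, u3, u4, u6, v3} is a vertex cover of size 6 (every listed pair touches it), so no matching can be larger.

6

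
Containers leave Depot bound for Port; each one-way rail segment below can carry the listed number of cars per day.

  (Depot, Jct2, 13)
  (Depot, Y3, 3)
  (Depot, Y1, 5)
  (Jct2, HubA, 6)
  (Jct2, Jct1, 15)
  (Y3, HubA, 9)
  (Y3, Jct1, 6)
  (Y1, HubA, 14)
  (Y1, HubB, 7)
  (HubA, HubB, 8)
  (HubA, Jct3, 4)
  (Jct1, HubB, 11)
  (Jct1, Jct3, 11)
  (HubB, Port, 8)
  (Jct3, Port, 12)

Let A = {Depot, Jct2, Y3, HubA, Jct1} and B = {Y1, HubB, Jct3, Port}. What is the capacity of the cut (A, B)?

Edges leaving {Depot, Jct2, Y3, HubA, Jct1}: Depot→Y1 (5), HubA→HubB (8), HubA→Jct3 (4), Jct1→HubB (11), Jct1→Jct3 (11).
Cut capacity = 5 + 8 + 4 + 11 + 11 = 39.

39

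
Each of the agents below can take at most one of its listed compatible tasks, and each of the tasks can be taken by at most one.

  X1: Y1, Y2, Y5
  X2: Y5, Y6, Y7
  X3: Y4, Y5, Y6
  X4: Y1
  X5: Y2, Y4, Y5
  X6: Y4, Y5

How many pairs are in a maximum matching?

Unit-capacity flow: source→left, listed edges, right→sink; max matching = max flow.
Augmenting path X1→Y1 (+1); matched 1.
Augmenting path X2→Y5 (+1); matched 2.
Augmenting path X3→Y4 (+1); matched 3.
Augmenting path X5→Y2 (+1); matched 4.
Augmenting path X6→Y4→X3→Y6 (+1); matched 5.
Augmenting path X4→Y1→X1→Y5→X2→Y7 (+1); matched 6.
No augmenting path remains; maximum matching = 6.
König certificate: {X1, X2, X3, X4, X5, X6} is a vertex cover of size 6 (every listed pair touches it), so no matching can be larger.

6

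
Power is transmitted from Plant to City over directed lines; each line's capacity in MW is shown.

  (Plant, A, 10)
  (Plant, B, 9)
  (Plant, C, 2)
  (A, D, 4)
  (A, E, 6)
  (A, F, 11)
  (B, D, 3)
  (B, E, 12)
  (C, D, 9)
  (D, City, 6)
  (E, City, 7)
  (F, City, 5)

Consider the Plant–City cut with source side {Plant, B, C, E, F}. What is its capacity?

Edges leaving {Plant, B, C, E, F}: Plant→A (10), B→D (3), C→D (9), E→City (7), F→City (5).
Cut capacity = 10 + 3 + 9 + 7 + 5 = 34.

34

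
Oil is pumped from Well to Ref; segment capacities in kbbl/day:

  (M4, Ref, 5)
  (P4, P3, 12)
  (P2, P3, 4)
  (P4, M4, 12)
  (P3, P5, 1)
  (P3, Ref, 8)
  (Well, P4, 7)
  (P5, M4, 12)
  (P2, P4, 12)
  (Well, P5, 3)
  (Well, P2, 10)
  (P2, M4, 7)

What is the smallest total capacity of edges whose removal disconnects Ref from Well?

13

Augment Well→P5→M4→Ref: bottleneck 3, flow now 3.
Augment Well→P4→M4→Ref: bottleneck 2, flow now 5.
Augment Well→P4→P3→Ref: bottleneck 5, flow now 10.
Augment Well→P2→P3→Ref: bottleneck 3, flow now 13.
No augmenting path remains; maximum flow = 13.
By max-flow min-cut, the minimum cut capacity equals the max flow.
In the residual graph, reachable from Well: {Well, P5, P4, P2, M4, P3}.
Min-cut edges: M4→Ref (5), P3→Ref (8); capacity 5 + 8 = 13.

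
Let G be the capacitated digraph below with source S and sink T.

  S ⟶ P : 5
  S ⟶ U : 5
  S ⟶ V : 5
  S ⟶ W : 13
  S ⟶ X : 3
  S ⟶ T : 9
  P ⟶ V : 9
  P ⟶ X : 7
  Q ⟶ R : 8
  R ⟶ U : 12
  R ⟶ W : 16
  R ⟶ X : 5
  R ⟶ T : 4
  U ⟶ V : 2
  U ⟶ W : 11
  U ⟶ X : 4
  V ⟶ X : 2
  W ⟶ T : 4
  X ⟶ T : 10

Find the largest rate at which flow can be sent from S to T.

23

Augment S→T: bottleneck 9, flow now 9.
Augment S→W→T: bottleneck 4, flow now 13.
Augment S→X→T: bottleneck 3, flow now 16.
Augment S→P→X→T: bottleneck 5, flow now 21.
Augment S→U→X→T: bottleneck 2, flow now 23.
No augmenting path remains; maximum flow = 23.
In the residual graph, reachable from S: {S, P, U, V, W, X}.
Min-cut edges: S→T (9), W→T (4), X→T (10); capacity 9 + 4 + 10 = 23.
This cut is saturated, so no flow can exceed 23.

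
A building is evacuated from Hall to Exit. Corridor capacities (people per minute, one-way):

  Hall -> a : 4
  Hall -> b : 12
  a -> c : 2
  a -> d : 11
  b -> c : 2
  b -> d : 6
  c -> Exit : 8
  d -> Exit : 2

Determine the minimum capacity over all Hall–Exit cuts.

6

Augment Hall→a→c→Exit: bottleneck 2, flow now 2.
Augment Hall→a→d→Exit: bottleneck 2, flow now 4.
Augment Hall→b→c→Exit: bottleneck 2, flow now 6.
No augmenting path remains; maximum flow = 6.
By max-flow min-cut, the minimum cut capacity equals the max flow.
In the residual graph, reachable from Hall: {Hall, a, b, d}.
Min-cut edges: a→c (2), b→c (2), d→Exit (2); capacity 2 + 2 + 2 = 6.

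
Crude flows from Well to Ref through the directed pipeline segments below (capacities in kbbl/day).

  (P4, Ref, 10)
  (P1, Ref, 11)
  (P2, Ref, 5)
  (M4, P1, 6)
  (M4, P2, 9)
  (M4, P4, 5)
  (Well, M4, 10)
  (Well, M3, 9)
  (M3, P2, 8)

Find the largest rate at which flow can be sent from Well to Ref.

15

Augment Well→M3→P2→Ref: bottleneck 5, flow now 5.
Augment Well→M4→P4→Ref: bottleneck 5, flow now 10.
Augment Well→M4→P1→Ref: bottleneck 5, flow now 15.
No augmenting path remains; maximum flow = 15.
In the residual graph, reachable from Well: {Well, M3, P2}.
Min-cut edges: Well→M4 (10), P2→Ref (5); capacity 10 + 5 = 15.
This cut is saturated, so no flow can exceed 15.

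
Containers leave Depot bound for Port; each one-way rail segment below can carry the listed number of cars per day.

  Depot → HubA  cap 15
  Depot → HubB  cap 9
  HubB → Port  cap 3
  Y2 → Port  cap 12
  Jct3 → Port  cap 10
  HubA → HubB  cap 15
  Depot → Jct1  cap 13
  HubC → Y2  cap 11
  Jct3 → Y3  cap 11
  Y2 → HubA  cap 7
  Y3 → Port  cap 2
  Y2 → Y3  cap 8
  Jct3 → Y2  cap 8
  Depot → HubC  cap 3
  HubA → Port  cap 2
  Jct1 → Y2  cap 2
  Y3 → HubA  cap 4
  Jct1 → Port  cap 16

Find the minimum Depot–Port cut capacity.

21

Augment Depot→Jct1→Port: bottleneck 13, flow now 13.
Augment Depot→HubA→Port: bottleneck 2, flow now 15.
Augment Depot→HubB→Port: bottleneck 3, flow now 18.
Augment Depot→HubC→Y2→Port: bottleneck 3, flow now 21.
No augmenting path remains; maximum flow = 21.
By max-flow min-cut, the minimum cut capacity equals the max flow.
In the residual graph, reachable from Depot: {Depot, HubA, HubB}.
Min-cut edges: Depot→HubC (3), Depot→Jct1 (13), HubA→Port (2), HubB→Port (3); capacity 3 + 13 + 2 + 3 = 21.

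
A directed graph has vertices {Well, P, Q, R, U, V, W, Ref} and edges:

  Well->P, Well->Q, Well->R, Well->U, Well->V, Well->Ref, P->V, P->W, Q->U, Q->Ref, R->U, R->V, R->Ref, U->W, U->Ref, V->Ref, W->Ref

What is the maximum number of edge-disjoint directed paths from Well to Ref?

6

Assign every edge capacity 1; by Menger, the answer equals the max flow.
Path Well→Ref (+1); total 1.
Path Well→Q→Ref (+1); total 2.
Path Well→R→Ref (+1); total 3.
Path Well→U→Ref (+1); total 4.
Path Well→V→Ref (+1); total 5.
Path Well→P→W→Ref (+1); total 6.
No residual Well→Ref path; max flow = 6.
Certifying cut of size 6: {Well→P, Well→Q, Well→R, Well→Ref, Well→U, Well→V}.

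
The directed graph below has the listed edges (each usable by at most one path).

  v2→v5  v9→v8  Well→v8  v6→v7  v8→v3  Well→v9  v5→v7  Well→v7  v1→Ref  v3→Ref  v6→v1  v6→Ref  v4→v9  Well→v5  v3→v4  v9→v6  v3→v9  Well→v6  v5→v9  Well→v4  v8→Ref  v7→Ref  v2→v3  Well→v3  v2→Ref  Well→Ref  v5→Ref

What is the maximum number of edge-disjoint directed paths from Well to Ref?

7

Assign every edge capacity 1; by Menger, the answer equals the max flow.
Path Well→Ref (+1); total 1.
Path Well→v3→Ref (+1); total 2.
Path Well→v5→Ref (+1); total 3.
Path Well→v6→Ref (+1); total 4.
Path Well→v7→Ref (+1); total 5.
Path Well→v8→Ref (+1); total 6.
Path Well→v9→v6→v1→Ref (+1); total 7.
No residual Well→Ref path; max flow = 7.
Certifying cut of size 7: {Well→Ref, Well→v5, Well→v6, Well→v7, v3→Ref, v8→Ref, v9→v6}.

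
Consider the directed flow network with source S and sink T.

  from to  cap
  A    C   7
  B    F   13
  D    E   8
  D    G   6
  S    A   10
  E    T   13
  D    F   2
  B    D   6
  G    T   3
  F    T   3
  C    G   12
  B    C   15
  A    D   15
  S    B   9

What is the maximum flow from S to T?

14

Augment S→B→F→T: bottleneck 3, flow now 3.
Augment S→A→C→G→T: bottleneck 3, flow now 6.
Augment S→A→D→E→T: bottleneck 7, flow now 13.
Augment S→B→D→E→T: bottleneck 1, flow now 14.
No augmenting path remains; maximum flow = 14.
In the residual graph, reachable from S: {S, A, B, C, D, F, G}.
Min-cut edges: D→E (8), F→T (3), G→T (3); capacity 8 + 3 + 3 = 14.
This cut is saturated, so no flow can exceed 14.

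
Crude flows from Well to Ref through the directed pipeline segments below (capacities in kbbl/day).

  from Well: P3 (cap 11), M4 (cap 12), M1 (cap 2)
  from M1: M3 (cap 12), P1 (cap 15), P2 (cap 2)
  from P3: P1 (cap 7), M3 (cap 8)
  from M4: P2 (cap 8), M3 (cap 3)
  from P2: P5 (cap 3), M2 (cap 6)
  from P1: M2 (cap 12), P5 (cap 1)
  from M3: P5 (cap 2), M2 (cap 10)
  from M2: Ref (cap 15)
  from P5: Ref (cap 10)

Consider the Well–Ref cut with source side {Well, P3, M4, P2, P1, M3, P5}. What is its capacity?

Edges leaving {Well, P3, M4, P2, P1, M3, P5}: Well→M1 (2), P2→M2 (6), P1→M2 (12), M3→M2 (10), P5→Ref (10).
Cut capacity = 2 + 6 + 12 + 10 + 10 = 40.

40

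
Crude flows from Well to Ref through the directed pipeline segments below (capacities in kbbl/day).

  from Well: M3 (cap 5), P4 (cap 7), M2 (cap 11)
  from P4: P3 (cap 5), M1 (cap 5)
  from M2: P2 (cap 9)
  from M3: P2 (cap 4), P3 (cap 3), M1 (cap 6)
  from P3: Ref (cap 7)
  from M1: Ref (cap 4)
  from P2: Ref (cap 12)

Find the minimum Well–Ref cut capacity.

Augment Well→P4→P3→Ref: bottleneck 5, flow now 5.
Augment Well→P4→M1→Ref: bottleneck 2, flow now 7.
Augment Well→M2→P2→Ref: bottleneck 9, flow now 16.
Augment Well→M3→P3→Ref: bottleneck 2, flow now 18.
Augment Well→M3→M1→Ref: bottleneck 2, flow now 20.
Augment Well→M3→P2→Ref: bottleneck 1, flow now 21.
No augmenting path remains; maximum flow = 21.
By max-flow min-cut, the minimum cut capacity equals the max flow.
In the residual graph, reachable from Well: {Well, M2}.
Min-cut edges: Well→P4 (7), Well→M3 (5), M2→P2 (9); capacity 7 + 5 + 9 = 21.

21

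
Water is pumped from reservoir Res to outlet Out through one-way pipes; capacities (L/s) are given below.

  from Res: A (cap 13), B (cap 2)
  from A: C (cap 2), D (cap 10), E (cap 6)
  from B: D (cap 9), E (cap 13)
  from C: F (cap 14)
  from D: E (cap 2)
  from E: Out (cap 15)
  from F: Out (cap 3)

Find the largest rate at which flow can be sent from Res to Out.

12

Augment Res→A→E→Out: bottleneck 6, flow now 6.
Augment Res→B→E→Out: bottleneck 2, flow now 8.
Augment Res→A→C→F→Out: bottleneck 2, flow now 10.
Augment Res→A→D→E→Out: bottleneck 2, flow now 12.
No augmenting path remains; maximum flow = 12.
In the residual graph, reachable from Res: {Res, A, D}.
Min-cut edges: Res→B (2), A→C (2), A→E (6), D→E (2); capacity 2 + 2 + 6 + 2 = 12.
This cut is saturated, so no flow can exceed 12.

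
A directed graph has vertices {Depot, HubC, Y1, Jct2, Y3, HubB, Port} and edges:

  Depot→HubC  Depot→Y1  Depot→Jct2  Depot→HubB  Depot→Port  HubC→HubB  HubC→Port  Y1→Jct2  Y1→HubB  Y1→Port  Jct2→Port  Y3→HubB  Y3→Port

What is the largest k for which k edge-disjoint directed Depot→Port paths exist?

Assign every edge capacity 1; by Menger, the answer equals the max flow.
Path Depot→Port (+1); total 1.
Path Depot→HubC→Port (+1); total 2.
Path Depot→Y1→Port (+1); total 3.
Path Depot→Jct2→Port (+1); total 4.
No residual Depot→Port path; max flow = 4.
Certifying cut of size 4: {Depot→HubC, Depot→Jct2, Depot→Port, Depot→Y1}.

4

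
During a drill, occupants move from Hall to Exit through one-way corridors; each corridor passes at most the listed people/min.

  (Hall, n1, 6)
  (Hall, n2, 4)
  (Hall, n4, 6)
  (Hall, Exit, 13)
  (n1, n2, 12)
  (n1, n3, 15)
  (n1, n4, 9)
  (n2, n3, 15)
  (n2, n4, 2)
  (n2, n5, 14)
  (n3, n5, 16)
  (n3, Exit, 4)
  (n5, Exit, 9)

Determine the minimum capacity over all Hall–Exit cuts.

23

Augment Hall→Exit: bottleneck 13, flow now 13.
Augment Hall→n1→n3→Exit: bottleneck 4, flow now 17.
Augment Hall→n2→n5→Exit: bottleneck 4, flow now 21.
Augment Hall→n1→n2→n5→Exit: bottleneck 2, flow now 23.
No augmenting path remains; maximum flow = 23.
By max-flow min-cut, the minimum cut capacity equals the max flow.
In the residual graph, reachable from Hall: {Hall, n4}.
Min-cut edges: Hall→n1 (6), Hall→n2 (4), Hall→Exit (13); capacity 6 + 4 + 13 = 23.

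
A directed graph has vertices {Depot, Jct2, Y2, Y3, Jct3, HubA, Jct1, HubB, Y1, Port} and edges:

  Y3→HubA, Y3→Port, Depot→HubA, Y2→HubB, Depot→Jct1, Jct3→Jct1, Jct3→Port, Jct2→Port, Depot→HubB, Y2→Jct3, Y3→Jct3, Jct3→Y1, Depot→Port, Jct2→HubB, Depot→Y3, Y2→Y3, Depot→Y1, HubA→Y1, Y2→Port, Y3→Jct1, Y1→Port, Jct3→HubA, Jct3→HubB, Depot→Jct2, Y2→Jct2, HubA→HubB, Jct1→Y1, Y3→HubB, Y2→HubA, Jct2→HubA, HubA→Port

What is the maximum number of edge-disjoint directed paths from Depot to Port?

5

Assign every edge capacity 1; by Menger, the answer equals the max flow.
Path Depot→Port (+1); total 1.
Path Depot→Jct2→Port (+1); total 2.
Path Depot→Y3→Port (+1); total 3.
Path Depot→HubA→Port (+1); total 4.
Path Depot→Y1→Port (+1); total 5.
No residual Depot→Port path; max flow = 5.
Certifying cut of size 5: {Depot→HubA, Depot→Jct2, Depot→Port, Depot→Y3, Y1→Port}.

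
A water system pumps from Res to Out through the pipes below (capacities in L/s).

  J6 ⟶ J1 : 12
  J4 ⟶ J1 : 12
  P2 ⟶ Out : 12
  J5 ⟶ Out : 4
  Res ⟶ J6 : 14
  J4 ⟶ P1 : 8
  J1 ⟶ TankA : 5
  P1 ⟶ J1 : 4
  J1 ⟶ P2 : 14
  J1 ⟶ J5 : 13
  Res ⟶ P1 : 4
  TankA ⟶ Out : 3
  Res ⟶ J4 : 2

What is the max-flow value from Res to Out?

18

Augment Res→J4→J1→J5→Out: bottleneck 2, flow now 2.
Augment Res→P1→J1→J5→Out: bottleneck 2, flow now 4.
Augment Res→P1→J1→P2→Out: bottleneck 2, flow now 6.
Augment Res→J6→J1→P2→Out: bottleneck 10, flow now 16.
Augment Res→J6→J1→TankA→Out: bottleneck 2, flow now 18.
No augmenting path remains; maximum flow = 18.
In the residual graph, reachable from Res: {Res, J6}.
Min-cut edges: Res→J4 (2), Res→P1 (4), J6→J1 (12); capacity 2 + 4 + 12 = 18.
This cut is saturated, so no flow can exceed 18.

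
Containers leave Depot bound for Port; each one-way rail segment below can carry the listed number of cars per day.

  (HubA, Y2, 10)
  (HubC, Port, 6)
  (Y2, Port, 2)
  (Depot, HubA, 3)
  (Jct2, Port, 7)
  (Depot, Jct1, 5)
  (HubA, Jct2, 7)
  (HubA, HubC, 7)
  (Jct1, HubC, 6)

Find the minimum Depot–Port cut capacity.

8

Augment Depot→Jct1→HubC→Port: bottleneck 5, flow now 5.
Augment Depot→HubA→Y2→Port: bottleneck 2, flow now 7.
Augment Depot→HubA→Jct2→Port: bottleneck 1, flow now 8.
No augmenting path remains; maximum flow = 8.
By max-flow min-cut, the minimum cut capacity equals the max flow.
In the residual graph, reachable from Depot: {Depot}.
Min-cut edges: Depot→Jct1 (5), Depot→HubA (3); capacity 5 + 3 = 8.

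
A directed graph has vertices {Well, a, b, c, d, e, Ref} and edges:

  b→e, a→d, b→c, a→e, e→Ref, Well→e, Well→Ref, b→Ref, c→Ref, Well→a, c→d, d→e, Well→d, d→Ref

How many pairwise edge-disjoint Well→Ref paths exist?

3

Assign every edge capacity 1; by Menger, the answer equals the max flow.
Path Well→Ref (+1); total 1.
Path Well→d→Ref (+1); total 2.
Path Well→e→Ref (+1); total 3.
No residual Well→Ref path; max flow = 3.
Certifying cut of size 3: {Well→Ref, d→Ref, e→Ref}.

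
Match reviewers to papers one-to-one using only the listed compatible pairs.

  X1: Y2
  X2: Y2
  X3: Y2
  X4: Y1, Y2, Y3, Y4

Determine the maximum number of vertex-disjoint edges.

Unit-capacity flow: source→left, listed edges, right→sink; max matching = max flow.
Augmenting path X1→Y2 (+1); matched 1.
Augmenting path X4→Y1 (+1); matched 2.
No augmenting path remains; maximum matching = 2.
König certificate: {X4, Y2} is a vertex cover of size 2 (every listed pair touches it), so no matching can be larger.

2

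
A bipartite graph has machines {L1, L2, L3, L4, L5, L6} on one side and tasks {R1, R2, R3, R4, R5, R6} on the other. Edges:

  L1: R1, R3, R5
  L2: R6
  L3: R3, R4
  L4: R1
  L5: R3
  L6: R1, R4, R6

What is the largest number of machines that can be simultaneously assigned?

5

Unit-capacity flow: source→left, listed edges, right→sink; max matching = max flow.
Augmenting path L1→R1 (+1); matched 1.
Augmenting path L2→R6 (+1); matched 2.
Augmenting path L3→R3 (+1); matched 3.
Augmenting path L6→R4 (+1); matched 4.
Augmenting path L4→R1→L1→R5 (+1); matched 5.
No augmenting path remains; maximum matching = 5.
König certificate: {L1, R1, R3, R4, R6} is a vertex cover of size 5 (every listed pair touches it), so no matching can be larger.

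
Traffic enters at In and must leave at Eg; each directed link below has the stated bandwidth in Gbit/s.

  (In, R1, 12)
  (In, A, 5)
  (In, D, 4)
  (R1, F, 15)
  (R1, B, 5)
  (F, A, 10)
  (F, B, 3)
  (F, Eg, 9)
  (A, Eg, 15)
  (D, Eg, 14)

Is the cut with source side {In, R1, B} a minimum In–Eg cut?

Given cut capacity: 5 + 4 + 15 = 24.
Augment In→A→Eg: bottleneck 5, flow now 5.
Augment In→D→Eg: bottleneck 4, flow now 9.
Augment In→R1→F→Eg: bottleneck 9, flow now 18.
Augment In→R1→F→A→Eg: bottleneck 3, flow now 21.
No augmenting path remains; maximum flow = 21.
In the residual graph, reachable from In: {In}.
Min-cut edges: In→R1 (12), In→A (5), In→D (4); capacity 12 + 5 + 4 = 21.
Cut capacity 24 exceeds the max flow 21, so it is not minimum.

No — its capacity is 24, but the minimum cut has capacity 21.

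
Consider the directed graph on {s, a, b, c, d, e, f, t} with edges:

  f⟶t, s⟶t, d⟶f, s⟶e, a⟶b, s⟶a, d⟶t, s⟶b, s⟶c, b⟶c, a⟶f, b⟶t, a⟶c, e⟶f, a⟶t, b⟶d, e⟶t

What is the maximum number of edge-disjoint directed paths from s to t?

4

Assign every edge capacity 1; by Menger, the answer equals the max flow.
Path s→t (+1); total 1.
Path s→a→t (+1); total 2.
Path s→b→t (+1); total 3.
Path s→e→t (+1); total 4.
No residual s→t path; max flow = 4.
Certifying cut of size 4: {s→a, s→b, s→e, s→t}.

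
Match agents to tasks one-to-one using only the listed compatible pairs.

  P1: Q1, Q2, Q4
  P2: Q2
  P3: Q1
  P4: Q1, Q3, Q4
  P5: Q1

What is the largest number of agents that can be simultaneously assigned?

Unit-capacity flow: source→left, listed edges, right→sink; max matching = max flow.
Augmenting path P1→Q1 (+1); matched 1.
Augmenting path P2→Q2 (+1); matched 2.
Augmenting path P4→Q3 (+1); matched 3.
Augmenting path P3→Q1→P1→Q4 (+1); matched 4.
No augmenting path remains; maximum matching = 4.
König certificate: {P1, P2, P4, Q1} is a vertex cover of size 4 (every listed pair touches it), so no matching can be larger.

4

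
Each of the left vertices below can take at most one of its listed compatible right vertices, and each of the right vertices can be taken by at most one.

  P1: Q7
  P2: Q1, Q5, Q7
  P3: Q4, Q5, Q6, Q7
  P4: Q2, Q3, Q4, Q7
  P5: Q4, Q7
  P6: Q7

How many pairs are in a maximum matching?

5

Unit-capacity flow: source→left, listed edges, right→sink; max matching = max flow.
Augmenting path P1→Q7 (+1); matched 1.
Augmenting path P2→Q1 (+1); matched 2.
Augmenting path P3→Q4 (+1); matched 3.
Augmenting path P4→Q2 (+1); matched 4.
Augmenting path P5→Q4→P3→Q5 (+1); matched 5.
No augmenting path remains; maximum matching = 5.
König certificate: {P2, P3, P4, P5, Q7} is a vertex cover of size 5 (every listed pair touches it), so no matching can be larger.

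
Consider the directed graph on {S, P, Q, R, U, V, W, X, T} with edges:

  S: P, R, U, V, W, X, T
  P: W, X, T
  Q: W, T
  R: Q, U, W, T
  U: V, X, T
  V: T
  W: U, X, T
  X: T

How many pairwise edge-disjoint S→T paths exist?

Assign every edge capacity 1; by Menger, the answer equals the max flow.
Path S→T (+1); total 1.
Path S→P→T (+1); total 2.
Path S→R→T (+1); total 3.
Path S→U→T (+1); total 4.
Path S→V→T (+1); total 5.
Path S→W→T (+1); total 6.
Path S→X→T (+1); total 7.
No residual S→T path; max flow = 7.
Certifying cut of size 7: {S→P, S→R, S→T, S→U, S→V, S→W, S→X}.

7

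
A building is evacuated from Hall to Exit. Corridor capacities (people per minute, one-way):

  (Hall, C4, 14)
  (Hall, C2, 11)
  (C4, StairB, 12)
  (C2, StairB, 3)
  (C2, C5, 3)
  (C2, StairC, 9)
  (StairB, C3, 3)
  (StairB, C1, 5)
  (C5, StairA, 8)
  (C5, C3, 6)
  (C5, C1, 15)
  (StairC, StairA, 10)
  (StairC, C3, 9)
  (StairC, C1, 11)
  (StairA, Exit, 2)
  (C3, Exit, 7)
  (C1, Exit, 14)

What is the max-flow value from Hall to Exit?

19

Augment Hall→C4→StairB→C3→Exit: bottleneck 3, flow now 3.
Augment Hall→C4→StairB→C1→Exit: bottleneck 5, flow now 8.
Augment Hall→C2→C5→StairA→Exit: bottleneck 2, flow now 10.
Augment Hall→C2→C5→C3→Exit: bottleneck 1, flow now 11.
Augment Hall→C2→StairC→C3→Exit: bottleneck 3, flow now 14.
Augment Hall→C2→StairC→C1→Exit: bottleneck 5, flow now 19.
No augmenting path remains; maximum flow = 19.
In the residual graph, reachable from Hall: {Hall, C4, StairB}.
Min-cut edges: Hall→C2 (11), StairB→C3 (3), StairB→C1 (5); capacity 11 + 3 + 5 = 19.
This cut is saturated, so no flow can exceed 19.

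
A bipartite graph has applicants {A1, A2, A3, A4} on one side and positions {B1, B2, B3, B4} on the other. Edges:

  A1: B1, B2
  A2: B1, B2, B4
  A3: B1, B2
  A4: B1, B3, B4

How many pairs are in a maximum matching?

Unit-capacity flow: source→left, listed edges, right→sink; max matching = max flow.
Augmenting path A1→B1 (+1); matched 1.
Augmenting path A2→B2 (+1); matched 2.
Augmenting path A4→B3 (+1); matched 3.
Augmenting path A3→B2→A2→B4 (+1); matched 4.
No augmenting path remains; maximum matching = 4.
König certificate: {A1, A2, A3, A4} is a vertex cover of size 4 (every listed pair touches it), so no matching can be larger.

4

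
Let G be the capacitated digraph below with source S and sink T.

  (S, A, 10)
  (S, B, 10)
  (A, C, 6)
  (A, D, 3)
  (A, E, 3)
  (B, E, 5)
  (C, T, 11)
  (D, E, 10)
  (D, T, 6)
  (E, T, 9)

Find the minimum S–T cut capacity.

15

Augment S→A→C→T: bottleneck 6, flow now 6.
Augment S→A→D→T: bottleneck 3, flow now 9.
Augment S→A→E→T: bottleneck 1, flow now 10.
Augment S→B→E→T: bottleneck 5, flow now 15.
No augmenting path remains; maximum flow = 15.
By max-flow min-cut, the minimum cut capacity equals the max flow.
In the residual graph, reachable from S: {S, B}.
Min-cut edges: S→A (10), B→E (5); capacity 10 + 5 = 15.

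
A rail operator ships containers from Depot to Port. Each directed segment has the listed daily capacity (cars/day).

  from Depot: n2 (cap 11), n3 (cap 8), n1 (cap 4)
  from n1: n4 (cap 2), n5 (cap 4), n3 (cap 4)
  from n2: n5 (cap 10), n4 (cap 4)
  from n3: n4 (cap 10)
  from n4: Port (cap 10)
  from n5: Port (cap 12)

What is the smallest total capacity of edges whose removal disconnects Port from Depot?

Augment Depot→n1→n4→Port: bottleneck 2, flow now 2.
Augment Depot→n1→n5→Port: bottleneck 2, flow now 4.
Augment Depot→n2→n4→Port: bottleneck 4, flow now 8.
Augment Depot→n2→n5→Port: bottleneck 7, flow now 15.
Augment Depot→n3→n4→Port: bottleneck 4, flow now 19.
Augment Depot→n3→n4→n1→n5→Port: bottleneck 2, flow now 21. (uses reverse residual edge)
Augment Depot→n3→n4→n2→n5→Port: bottleneck 1, flow now 22. (uses reverse residual edge)
No augmenting path remains; maximum flow = 22.
By max-flow min-cut, the minimum cut capacity equals the max flow.
In the residual graph, reachable from Depot: {Depot, n1, n2, n3, n4, n5}.
Min-cut edges: n4→Port (10), n5→Port (12); capacity 10 + 12 = 22.

22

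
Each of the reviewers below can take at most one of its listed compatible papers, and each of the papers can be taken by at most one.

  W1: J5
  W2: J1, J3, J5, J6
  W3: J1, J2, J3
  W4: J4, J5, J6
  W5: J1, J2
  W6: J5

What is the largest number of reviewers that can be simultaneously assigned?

5

Unit-capacity flow: source→left, listed edges, right→sink; max matching = max flow.
Augmenting path W1→J5 (+1); matched 1.
Augmenting path W2→J1 (+1); matched 2.
Augmenting path W3→J2 (+1); matched 3.
Augmenting path W4→J4 (+1); matched 4.
Augmenting path W5→J1→W2→J3 (+1); matched 5.
No augmenting path remains; maximum matching = 5.
König certificate: {W2, W3, W4, W5, J5} is a vertex cover of size 5 (every listed pair touches it), so no matching can be larger.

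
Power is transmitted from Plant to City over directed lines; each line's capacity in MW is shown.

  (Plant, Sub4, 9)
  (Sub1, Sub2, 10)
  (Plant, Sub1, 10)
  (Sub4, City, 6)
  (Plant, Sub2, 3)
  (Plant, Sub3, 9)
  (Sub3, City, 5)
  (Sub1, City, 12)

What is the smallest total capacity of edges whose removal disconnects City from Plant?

Augment Plant→Sub3→City: bottleneck 5, flow now 5.
Augment Plant→Sub4→City: bottleneck 6, flow now 11.
Augment Plant→Sub1→City: bottleneck 10, flow now 21.
No augmenting path remains; maximum flow = 21.
By max-flow min-cut, the minimum cut capacity equals the max flow.
In the residual graph, reachable from Plant: {Plant, Sub3, Sub4, Sub2}.
Min-cut edges: Plant→Sub1 (10), Sub3→City (5), Sub4→City (6); capacity 10 + 5 + 6 = 21.

21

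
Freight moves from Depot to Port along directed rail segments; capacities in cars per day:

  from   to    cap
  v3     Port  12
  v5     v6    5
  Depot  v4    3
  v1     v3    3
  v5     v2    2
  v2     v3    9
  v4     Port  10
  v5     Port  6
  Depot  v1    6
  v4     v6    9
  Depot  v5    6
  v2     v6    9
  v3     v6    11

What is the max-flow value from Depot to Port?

Augment Depot→v4→Port: bottleneck 3, flow now 3.
Augment Depot→v5→Port: bottleneck 6, flow now 9.
Augment Depot→v1→v3→Port: bottleneck 3, flow now 12.
No augmenting path remains; maximum flow = 12.
In the residual graph, reachable from Depot: {Depot, v1}.
Min-cut edges: Depot→v4 (3), Depot→v5 (6), v1→v3 (3); capacity 3 + 6 + 3 = 12.
This cut is saturated, so no flow can exceed 12.

12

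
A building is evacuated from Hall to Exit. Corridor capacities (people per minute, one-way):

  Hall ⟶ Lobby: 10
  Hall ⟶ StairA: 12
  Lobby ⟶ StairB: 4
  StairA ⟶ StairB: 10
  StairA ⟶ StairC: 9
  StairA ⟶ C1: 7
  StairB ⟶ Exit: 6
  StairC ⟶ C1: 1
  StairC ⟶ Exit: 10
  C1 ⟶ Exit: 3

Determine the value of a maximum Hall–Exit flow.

16

Augment Hall→Lobby→StairB→Exit: bottleneck 4, flow now 4.
Augment Hall→StairA→StairB→Exit: bottleneck 2, flow now 6.
Augment Hall→StairA→StairC→Exit: bottleneck 9, flow now 15.
Augment Hall→StairA→C1→Exit: bottleneck 1, flow now 16.
No augmenting path remains; maximum flow = 16.
In the residual graph, reachable from Hall: {Hall, Lobby}.
Min-cut edges: Hall→StairA (12), Lobby→StairB (4); capacity 12 + 4 = 16.
This cut is saturated, so no flow can exceed 16.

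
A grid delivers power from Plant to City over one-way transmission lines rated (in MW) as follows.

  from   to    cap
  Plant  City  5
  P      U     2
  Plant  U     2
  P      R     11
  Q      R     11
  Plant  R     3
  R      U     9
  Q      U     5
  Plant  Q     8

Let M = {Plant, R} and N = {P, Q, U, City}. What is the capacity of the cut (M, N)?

24

Edges leaving {Plant, R}: Plant→Q (8), Plant→U (2), Plant→City (5), R→U (9).
Cut capacity = 8 + 2 + 5 + 9 = 24.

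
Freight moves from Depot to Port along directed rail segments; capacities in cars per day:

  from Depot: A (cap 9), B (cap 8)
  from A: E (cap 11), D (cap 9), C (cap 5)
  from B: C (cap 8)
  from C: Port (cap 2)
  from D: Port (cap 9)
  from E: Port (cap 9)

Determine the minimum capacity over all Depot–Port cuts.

11

Augment Depot→A→C→Port: bottleneck 2, flow now 2.
Augment Depot→A→D→Port: bottleneck 7, flow now 9.
Augment Depot→B→C→A→D→Port: bottleneck 2, flow now 11. (uses reverse residual edge)
No augmenting path remains; maximum flow = 11.
By max-flow min-cut, the minimum cut capacity equals the max flow.
In the residual graph, reachable from Depot: {Depot, B, C}.
Min-cut edges: Depot→A (9), C→Port (2); capacity 9 + 2 = 11.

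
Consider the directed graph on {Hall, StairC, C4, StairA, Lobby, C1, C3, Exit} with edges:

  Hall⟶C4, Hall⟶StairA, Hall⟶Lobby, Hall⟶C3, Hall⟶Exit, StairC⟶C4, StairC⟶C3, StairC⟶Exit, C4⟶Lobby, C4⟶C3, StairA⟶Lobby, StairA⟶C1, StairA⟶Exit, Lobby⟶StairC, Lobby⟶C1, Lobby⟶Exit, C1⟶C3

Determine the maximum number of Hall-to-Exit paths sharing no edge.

Assign every edge capacity 1; by Menger, the answer equals the max flow.
Path Hall→Exit (+1); total 1.
Path Hall→StairA→Exit (+1); total 2.
Path Hall→Lobby→Exit (+1); total 3.
Path Hall→C4→Lobby→StairC→Exit (+1); total 4.
No residual Hall→Exit path; max flow = 4.
Certifying cut of size 4: {Hall→C4, Hall→Exit, Hall→Lobby, Hall→StairA}.

4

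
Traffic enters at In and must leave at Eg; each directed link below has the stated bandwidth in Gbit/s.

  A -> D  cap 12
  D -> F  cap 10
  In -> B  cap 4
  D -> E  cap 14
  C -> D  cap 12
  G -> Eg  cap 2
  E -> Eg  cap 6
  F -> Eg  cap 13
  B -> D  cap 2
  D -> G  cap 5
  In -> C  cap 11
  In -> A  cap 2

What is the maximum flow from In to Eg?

15

Augment In→A→D→E→Eg: bottleneck 2, flow now 2.
Augment In→B→D→E→Eg: bottleneck 2, flow now 4.
Augment In→C→D→E→Eg: bottleneck 2, flow now 6.
Augment In→C→D→F→Eg: bottleneck 9, flow now 15.
No augmenting path remains; maximum flow = 15.
In the residual graph, reachable from In: {In, B}.
Min-cut edges: In→A (2), In→C (11), B→D (2); capacity 2 + 11 + 2 = 15.
This cut is saturated, so no flow can exceed 15.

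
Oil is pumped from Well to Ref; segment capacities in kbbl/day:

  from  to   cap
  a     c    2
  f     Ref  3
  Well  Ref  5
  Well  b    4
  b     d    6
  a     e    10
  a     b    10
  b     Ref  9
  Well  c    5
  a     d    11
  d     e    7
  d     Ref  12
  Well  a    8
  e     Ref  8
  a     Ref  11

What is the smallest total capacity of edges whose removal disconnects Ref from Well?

17

Augment Well→Ref: bottleneck 5, flow now 5.
Augment Well→a→Ref: bottleneck 8, flow now 13.
Augment Well→b→Ref: bottleneck 4, flow now 17.
No augmenting path remains; maximum flow = 17.
By max-flow min-cut, the minimum cut capacity equals the max flow.
In the residual graph, reachable from Well: {Well, c}.
Min-cut edges: Well→a (8), Well→b (4), Well→Ref (5); capacity 8 + 4 + 5 = 17.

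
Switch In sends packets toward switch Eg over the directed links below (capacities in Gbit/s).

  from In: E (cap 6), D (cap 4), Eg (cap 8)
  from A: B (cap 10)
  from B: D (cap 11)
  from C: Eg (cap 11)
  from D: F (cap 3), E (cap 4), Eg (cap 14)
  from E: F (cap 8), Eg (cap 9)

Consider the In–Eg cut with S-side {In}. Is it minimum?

Given cut capacity: 4 + 6 + 8 = 18.
Augment In→Eg: bottleneck 8, flow now 8.
Augment In→D→Eg: bottleneck 4, flow now 12.
Augment In→E→Eg: bottleneck 6, flow now 18.
No augmenting path remains; maximum flow = 18.
Cut capacity 18 equals the max flow, so it is a minimum cut.

Yes — it is a minimum cut (capacity 18).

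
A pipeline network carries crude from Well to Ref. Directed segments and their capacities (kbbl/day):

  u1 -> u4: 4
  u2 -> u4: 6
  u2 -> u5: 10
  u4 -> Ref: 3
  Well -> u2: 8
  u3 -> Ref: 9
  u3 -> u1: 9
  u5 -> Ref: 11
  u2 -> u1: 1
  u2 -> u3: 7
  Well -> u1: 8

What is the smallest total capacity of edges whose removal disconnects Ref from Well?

Augment Well→u1→u4→Ref: bottleneck 3, flow now 3.
Augment Well→u2→u3→Ref: bottleneck 7, flow now 10.
Augment Well→u2→u5→Ref: bottleneck 1, flow now 11.
No augmenting path remains; maximum flow = 11.
By max-flow min-cut, the minimum cut capacity equals the max flow.
In the residual graph, reachable from Well: {Well, u1, u4}.
Min-cut edges: Well→u2 (8), u4→Ref (3); capacity 8 + 3 = 11.

11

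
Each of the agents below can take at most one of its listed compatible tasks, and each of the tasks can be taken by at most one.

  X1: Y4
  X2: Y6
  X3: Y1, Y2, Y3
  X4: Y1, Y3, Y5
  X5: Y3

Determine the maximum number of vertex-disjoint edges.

Unit-capacity flow: source→left, listed edges, right→sink; max matching = max flow.
Augmenting path X1→Y4 (+1); matched 1.
Augmenting path X2→Y6 (+1); matched 2.
Augmenting path X3→Y1 (+1); matched 3.
Augmenting path X4→Y3 (+1); matched 4.
Augmenting path X5→Y3→X4→Y5 (+1); matched 5.
No augmenting path remains; maximum matching = 5.
König certificate: {X1, X2, X3, X4, X5} is a vertex cover of size 5 (every listed pair touches it), so no matching can be larger.

5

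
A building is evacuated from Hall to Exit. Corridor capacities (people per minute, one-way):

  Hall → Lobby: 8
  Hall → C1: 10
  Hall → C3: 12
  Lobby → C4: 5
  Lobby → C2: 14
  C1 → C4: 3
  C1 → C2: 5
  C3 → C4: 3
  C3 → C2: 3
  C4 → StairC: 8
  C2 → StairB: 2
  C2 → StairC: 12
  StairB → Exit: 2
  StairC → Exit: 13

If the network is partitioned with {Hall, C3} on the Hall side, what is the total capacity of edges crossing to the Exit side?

Edges leaving {Hall, C3}: Hall→Lobby (8), Hall→C1 (10), C3→C4 (3), C3→C2 (3).
Cut capacity = 8 + 10 + 3 + 3 = 24.

24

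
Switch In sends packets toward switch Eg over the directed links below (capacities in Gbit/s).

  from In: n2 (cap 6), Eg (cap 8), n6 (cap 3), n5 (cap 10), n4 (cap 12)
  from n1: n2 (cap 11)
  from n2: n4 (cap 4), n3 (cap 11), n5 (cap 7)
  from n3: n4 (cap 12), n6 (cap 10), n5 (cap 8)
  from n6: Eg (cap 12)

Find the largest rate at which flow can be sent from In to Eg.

Augment In→Eg: bottleneck 8, flow now 8.
Augment In→n6→Eg: bottleneck 3, flow now 11.
Augment In→n2→n3→n6→Eg: bottleneck 6, flow now 17.
No augmenting path remains; maximum flow = 17.
In the residual graph, reachable from In: {In, n4, n5}.
Min-cut edges: In→n2 (6), In→n6 (3), In→Eg (8); capacity 6 + 3 + 8 = 17.
This cut is saturated, so no flow can exceed 17.

17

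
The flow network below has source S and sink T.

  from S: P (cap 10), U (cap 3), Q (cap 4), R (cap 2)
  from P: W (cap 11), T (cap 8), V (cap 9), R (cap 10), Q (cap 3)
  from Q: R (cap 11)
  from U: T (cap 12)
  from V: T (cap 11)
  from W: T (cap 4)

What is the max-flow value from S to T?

Augment S→P→T: bottleneck 8, flow now 8.
Augment S→U→T: bottleneck 3, flow now 11.
Augment S→P→V→T: bottleneck 2, flow now 13.
No augmenting path remains; maximum flow = 13.
In the residual graph, reachable from S: {S, Q, R}.
Min-cut edges: S→P (10), S→U (3); capacity 10 + 3 = 13.
This cut is saturated, so no flow can exceed 13.

13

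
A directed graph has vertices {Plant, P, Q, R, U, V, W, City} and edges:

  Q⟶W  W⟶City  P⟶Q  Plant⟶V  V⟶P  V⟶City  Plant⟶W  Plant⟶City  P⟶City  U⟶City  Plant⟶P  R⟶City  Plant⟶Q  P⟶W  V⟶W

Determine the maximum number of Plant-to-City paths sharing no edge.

4

Assign every edge capacity 1; by Menger, the answer equals the max flow.
Path Plant→City (+1); total 1.
Path Plant→P→City (+1); total 2.
Path Plant→V→City (+1); total 3.
Path Plant→W→City (+1); total 4.
No residual Plant→City path; max flow = 4.
Certifying cut of size 4: {Plant→City, Plant→P, Plant→V, W→City}.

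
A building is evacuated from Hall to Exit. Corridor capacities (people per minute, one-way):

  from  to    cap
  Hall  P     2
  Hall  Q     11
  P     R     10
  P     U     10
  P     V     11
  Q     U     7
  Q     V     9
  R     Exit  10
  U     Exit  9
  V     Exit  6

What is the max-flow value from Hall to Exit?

13

Augment Hall→P→R→Exit: bottleneck 2, flow now 2.
Augment Hall→Q→U→Exit: bottleneck 7, flow now 9.
Augment Hall→Q→V→Exit: bottleneck 4, flow now 13.
No augmenting path remains; maximum flow = 13.
In the residual graph, reachable from Hall: {Hall}.
Min-cut edges: Hall→P (2), Hall→Q (11); capacity 2 + 11 = 13.
This cut is saturated, so no flow can exceed 13.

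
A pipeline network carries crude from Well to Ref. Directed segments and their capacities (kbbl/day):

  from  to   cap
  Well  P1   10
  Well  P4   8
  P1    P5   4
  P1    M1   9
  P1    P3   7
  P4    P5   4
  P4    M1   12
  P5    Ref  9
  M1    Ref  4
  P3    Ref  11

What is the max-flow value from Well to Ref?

Augment Well→P1→P5→Ref: bottleneck 4, flow now 4.
Augment Well→P1→M1→Ref: bottleneck 4, flow now 8.
Augment Well→P1→P3→Ref: bottleneck 2, flow now 10.
Augment Well→P4→P5→Ref: bottleneck 4, flow now 14.
Augment Well→P4→M1→P1→P3→Ref: bottleneck 4, flow now 18. (uses reverse residual edge)
No augmenting path remains; maximum flow = 18.
In the residual graph, reachable from Well: {Well}.
Min-cut edges: Well→P1 (10), Well→P4 (8); capacity 10 + 8 = 18.
This cut is saturated, so no flow can exceed 18.

18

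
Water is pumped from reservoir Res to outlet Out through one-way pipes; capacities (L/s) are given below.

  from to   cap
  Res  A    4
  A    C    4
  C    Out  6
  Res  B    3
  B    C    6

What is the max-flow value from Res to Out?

6

Augment Res→A→C→Out: bottleneck 4, flow now 4.
Augment Res→B→C→Out: bottleneck 2, flow now 6.
No augmenting path remains; maximum flow = 6.
In the residual graph, reachable from Res: {Res, A, B, C}.
Min-cut edges: C→Out (6); capacity 6 = 6.
This cut is saturated, so no flow can exceed 6.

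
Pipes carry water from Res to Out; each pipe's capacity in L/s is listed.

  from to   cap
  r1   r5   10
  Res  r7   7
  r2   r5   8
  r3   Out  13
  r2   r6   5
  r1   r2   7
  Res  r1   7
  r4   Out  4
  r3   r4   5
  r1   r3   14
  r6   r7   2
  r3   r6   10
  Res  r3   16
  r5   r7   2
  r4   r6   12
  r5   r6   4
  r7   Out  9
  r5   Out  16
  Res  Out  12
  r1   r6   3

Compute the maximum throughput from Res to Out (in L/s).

42

Augment Res→Out: bottleneck 12, flow now 12.
Augment Res→r3→Out: bottleneck 13, flow now 25.
Augment Res→r7→Out: bottleneck 7, flow now 32.
Augment Res→r1→r5→Out: bottleneck 7, flow now 39.
Augment Res→r3→r4→Out: bottleneck 3, flow now 42.
No augmenting path remains; maximum flow = 42.
In the residual graph, reachable from Res: {Res}.
Min-cut edges: Res→r1 (7), Res→r3 (16), Res→r7 (7), Res→Out (12); capacity 7 + 16 + 7 + 12 = 42.
This cut is saturated, so no flow can exceed 42.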